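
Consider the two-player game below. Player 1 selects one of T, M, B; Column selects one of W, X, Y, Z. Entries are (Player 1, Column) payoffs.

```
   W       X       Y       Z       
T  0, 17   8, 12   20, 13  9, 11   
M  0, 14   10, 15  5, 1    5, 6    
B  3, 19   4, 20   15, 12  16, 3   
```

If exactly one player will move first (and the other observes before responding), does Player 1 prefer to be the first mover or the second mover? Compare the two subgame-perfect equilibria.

first

If Player 1 leads: Column's best replies are T→W, M→X, B→X; Player 1's induced payoffs 0, 10, 4; outcome (M, X), payoffs (10, 15).
If Column leads: Player 1's best replies are W→B, X→M, Y→T, Z→B; Column's induced payoffs 19, 15, 13, 3; outcome (B, W), payoffs (3, 19).
Player 1 gets 10 moving first and 3 moving second, so Player 1 prefers to move first.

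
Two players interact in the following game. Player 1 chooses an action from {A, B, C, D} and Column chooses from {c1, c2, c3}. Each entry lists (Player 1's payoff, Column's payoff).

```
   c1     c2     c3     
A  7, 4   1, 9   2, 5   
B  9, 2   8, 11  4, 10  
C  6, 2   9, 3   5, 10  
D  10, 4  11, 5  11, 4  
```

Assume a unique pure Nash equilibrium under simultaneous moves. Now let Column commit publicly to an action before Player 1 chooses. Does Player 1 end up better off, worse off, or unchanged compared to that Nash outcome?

Solve by backward induction (Column leads).
- c1: BR = D, leader payoff 4.
- c2: BR = D, leader payoff 5.
- c3: BR = D, leader payoff 4.
Among 4, 5, 4, the best is 5 at c2. Subgame-perfect outcome: (D, c2) with payoffs (11, 5).
Under simultaneous play:
Player 1's best replies: c1→D; c2→D; c3→D.
Column's best replies: A→c2; B→c2; C→c3; D→c2.
Only (D, c2) has each player best-responding; Nash payoffs (11, 5).
Player 1 earns 11 sequentially versus 11 at the Nash outcome: unchanged.

unchanged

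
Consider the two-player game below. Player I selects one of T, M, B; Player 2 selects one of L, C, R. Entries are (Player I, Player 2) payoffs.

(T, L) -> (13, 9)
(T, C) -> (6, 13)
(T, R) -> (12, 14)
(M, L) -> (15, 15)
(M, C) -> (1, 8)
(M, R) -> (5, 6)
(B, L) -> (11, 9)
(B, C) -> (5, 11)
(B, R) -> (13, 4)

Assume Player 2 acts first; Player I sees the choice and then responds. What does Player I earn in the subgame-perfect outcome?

Work backward from Player I's decision.
- L: BR = M, leader payoff 15.
- C: BR = T, leader payoff 13.
- R: BR = B, leader payoff 4.
Among 15, 13, 4, the best is 15 at L. Subgame-perfect outcome: (M, L) with payoffs (15, 15).

15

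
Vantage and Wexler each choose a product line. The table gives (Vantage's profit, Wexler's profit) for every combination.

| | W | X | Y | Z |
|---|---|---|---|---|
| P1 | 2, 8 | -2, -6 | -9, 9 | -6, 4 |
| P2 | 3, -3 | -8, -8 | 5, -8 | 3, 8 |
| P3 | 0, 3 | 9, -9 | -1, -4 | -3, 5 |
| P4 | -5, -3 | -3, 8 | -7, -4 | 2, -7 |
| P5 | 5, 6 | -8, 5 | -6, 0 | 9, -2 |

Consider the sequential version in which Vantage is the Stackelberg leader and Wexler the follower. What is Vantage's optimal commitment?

P5

Wexler best-responds to each possible Vantage move:
- P1: BR = Y, leader payoff -9.
- P2: BR = Z, leader payoff 3.
- P3: BR = Z, leader payoff -3.
- P4: BR = X, leader payoff -3.
- P5: BR = W, leader payoff 5.
Among -9, 3, -3, -3, 5, the best is 5 at P5. Subgame-perfect outcome: (P5, W) with payoffs (5, 6).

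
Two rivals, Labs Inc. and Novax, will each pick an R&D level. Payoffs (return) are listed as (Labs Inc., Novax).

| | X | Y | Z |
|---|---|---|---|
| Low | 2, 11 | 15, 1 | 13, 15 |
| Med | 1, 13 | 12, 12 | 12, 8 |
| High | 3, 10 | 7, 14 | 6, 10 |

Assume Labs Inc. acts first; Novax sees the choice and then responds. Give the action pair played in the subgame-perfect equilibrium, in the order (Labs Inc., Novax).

Work backward from Novax's decision.
- Low: BR = Z, leader payoff 13.
- Med: BR = X, leader payoff 1.
- High: BR = Y, leader payoff 7.
Maximizing over 13, 1, 7, Labs Inc. chooses Low. Subgame-perfect outcome: (Low, Z) with payoffs (13, 15).

(Low, Z)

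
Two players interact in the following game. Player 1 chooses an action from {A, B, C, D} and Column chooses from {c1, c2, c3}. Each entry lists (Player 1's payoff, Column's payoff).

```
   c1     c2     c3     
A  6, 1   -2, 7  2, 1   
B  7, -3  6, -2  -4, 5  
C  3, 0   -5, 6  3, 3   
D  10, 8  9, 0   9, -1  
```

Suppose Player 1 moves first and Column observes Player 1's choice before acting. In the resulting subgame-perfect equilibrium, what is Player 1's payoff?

10

Column best-responds to each possible Player 1 move:
- A: BR = c2, leader payoff -2.
- B: BR = c3, leader payoff -4.
- C: BR = c2, leader payoff -5.
- D: BR = c1, leader payoff 10.
Maximizing over -2, -4, -5, 10, Player 1 chooses D. Subgame-perfect outcome: (D, c1) with payoffs (10, 8).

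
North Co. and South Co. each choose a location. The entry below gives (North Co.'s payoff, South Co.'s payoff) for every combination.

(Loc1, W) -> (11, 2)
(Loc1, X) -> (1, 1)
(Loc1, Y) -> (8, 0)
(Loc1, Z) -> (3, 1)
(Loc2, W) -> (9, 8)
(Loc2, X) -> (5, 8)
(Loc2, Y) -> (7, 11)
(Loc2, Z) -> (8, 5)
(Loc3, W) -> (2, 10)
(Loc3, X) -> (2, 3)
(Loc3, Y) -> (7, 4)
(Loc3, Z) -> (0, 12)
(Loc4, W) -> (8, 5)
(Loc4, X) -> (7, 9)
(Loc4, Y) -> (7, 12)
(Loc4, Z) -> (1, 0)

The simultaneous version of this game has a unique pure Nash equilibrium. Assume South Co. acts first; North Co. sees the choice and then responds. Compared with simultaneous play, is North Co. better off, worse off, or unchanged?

Work backward from North Co.'s decision.
- W: North Co. compares 11, 9, 2, 8 and picks Loc1; South Co. would get 2.
- X: North Co. compares 1, 5, 2, 7 and picks Loc4; South Co. would get 9.
- Y: North Co. compares 8, 7, 7, 7 and picks Loc1; South Co. would get 0.
- Z: North Co. compares 3, 8, 0, 1 and picks Loc2; South Co. would get 5.
Maximizing over 2, 9, 0, 5, South Co. chooses X. Subgame-perfect outcome: (Loc4, X) with payoffs (7, 9).
Under simultaneous play:
North Co.'s best replies: W→Loc1; X→Loc4; Y→Loc1; Z→Loc2.
South Co.'s best replies: Loc1→W; Loc2→Y; Loc3→Z; Loc4→Y.
The unique mutual best reply is (Loc1, W), giving (11, 2).
North Co. earns 7 sequentially versus 11 at the Nash outcome: worse off.

worse off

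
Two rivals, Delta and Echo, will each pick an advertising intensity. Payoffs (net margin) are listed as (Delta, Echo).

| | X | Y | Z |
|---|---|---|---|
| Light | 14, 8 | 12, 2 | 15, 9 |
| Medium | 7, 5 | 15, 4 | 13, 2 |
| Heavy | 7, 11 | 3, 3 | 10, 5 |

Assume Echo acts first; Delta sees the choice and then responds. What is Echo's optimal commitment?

Backward induction with Echo moving first.
- X: Delta compares 14, 7, 7 and picks Light; Echo would get 8.
- Y: Delta compares 12, 15, 3 and picks Medium; Echo would get 4.
- Z: Delta compares 15, 13, 10 and picks Light; Echo would get 9.
Among 8, 4, 9, the best is 9 at Z. Subgame-perfect outcome: (Light, Z) with payoffs (15, 9).

Z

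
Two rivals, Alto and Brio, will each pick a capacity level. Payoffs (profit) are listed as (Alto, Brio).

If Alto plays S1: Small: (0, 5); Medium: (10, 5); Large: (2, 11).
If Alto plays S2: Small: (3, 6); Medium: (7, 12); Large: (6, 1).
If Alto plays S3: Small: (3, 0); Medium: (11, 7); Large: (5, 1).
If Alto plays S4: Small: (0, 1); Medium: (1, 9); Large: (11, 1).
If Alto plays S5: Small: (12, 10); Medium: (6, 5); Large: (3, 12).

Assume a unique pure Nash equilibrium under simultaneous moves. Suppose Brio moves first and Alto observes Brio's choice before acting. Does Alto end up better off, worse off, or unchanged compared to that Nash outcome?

better off

Solve by backward induction (Brio leads).
- Small: BR = S5, leader payoff 10.
- Medium: BR = S3, leader payoff 7.
- Large: BR = S4, leader payoff 1.
Maximizing over 10, 7, 1, Brio chooses Small. Subgame-perfect outcome: (S5, Small) with payoffs (12, 10).
Under simultaneous play:
Alto's best replies: Small→S5; Medium→S3; Large→S4.
Brio's best replies: S1→Large; S2→Medium; S3→Medium; S4→Medium; S5→Large.
The unique mutual best reply is (S3, Medium), giving (11, 7).
Alto earns 12 sequentially versus 11 at the Nash outcome: better off.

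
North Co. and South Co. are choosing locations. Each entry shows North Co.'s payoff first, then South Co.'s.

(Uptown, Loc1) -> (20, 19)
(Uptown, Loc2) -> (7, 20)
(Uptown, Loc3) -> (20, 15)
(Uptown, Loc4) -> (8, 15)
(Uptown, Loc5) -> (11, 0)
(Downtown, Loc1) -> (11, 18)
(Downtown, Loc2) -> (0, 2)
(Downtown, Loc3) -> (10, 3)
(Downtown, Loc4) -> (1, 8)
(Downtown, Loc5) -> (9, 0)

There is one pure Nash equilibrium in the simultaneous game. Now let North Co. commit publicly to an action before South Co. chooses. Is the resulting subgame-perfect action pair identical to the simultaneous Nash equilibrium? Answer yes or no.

no

South Co. best-responds to each possible North Co. move:
- Uptown: South Co. compares 19, 20, 15, 15, 0 and picks Loc2; North Co. would get 7.
- Downtown: South Co. compares 18, 2, 3, 8, 0 and picks Loc1; North Co. would get 11.
Among 7, 11, the best is 11 at Downtown. Subgame-perfect outcome: (Downtown, Loc1) with payoffs (11, 18).
Under simultaneous play:
North Co.'s best replies: Loc1→Uptown; Loc2→Uptown; Loc3→Uptown; Loc4→Uptown; Loc5→Uptown.
South Co.'s best replies: Uptown→Loc2; Downtown→Loc1.
The unique mutual best reply is (Uptown, Loc2), giving (7, 20).
Sequential outcome (Downtown, Loc1) differs from the Nash profile (Uptown, Loc2).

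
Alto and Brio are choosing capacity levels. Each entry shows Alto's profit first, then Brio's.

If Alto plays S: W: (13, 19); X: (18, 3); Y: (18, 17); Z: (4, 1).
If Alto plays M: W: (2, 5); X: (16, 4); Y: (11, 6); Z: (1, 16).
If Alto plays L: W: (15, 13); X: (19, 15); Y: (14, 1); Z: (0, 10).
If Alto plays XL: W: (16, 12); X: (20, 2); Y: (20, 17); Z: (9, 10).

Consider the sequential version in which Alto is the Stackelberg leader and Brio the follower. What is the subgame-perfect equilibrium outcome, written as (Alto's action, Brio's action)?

(XL, Y)

Brio best-responds to each possible Alto move:
- S: Brio compares 19, 3, 17, 1 and picks W; Alto would get 13.
- M: Brio compares 5, 4, 6, 16 and picks Z; Alto would get 1.
- L: Brio compares 13, 15, 1, 10 and picks X; Alto would get 19.
- XL: Brio compares 12, 2, 17, 10 and picks Y; Alto would get 20.
Alto's induced payoffs are 13, 1, 19, 20, so Alto commits to XL. Subgame-perfect outcome: (XL, Y) with payoffs (20, 17).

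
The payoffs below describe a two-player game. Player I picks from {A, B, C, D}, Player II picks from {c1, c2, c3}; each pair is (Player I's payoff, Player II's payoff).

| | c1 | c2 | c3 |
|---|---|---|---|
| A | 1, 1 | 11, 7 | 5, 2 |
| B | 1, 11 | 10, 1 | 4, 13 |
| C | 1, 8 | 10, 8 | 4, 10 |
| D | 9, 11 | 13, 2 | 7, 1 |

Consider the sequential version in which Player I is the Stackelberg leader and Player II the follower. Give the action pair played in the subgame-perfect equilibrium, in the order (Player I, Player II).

Solve by backward induction (Player I leads).
- A → Player II plays c2 (best of 1, 7, 2); Player I gets 11.
- B → Player II plays c3 (best of 11, 1, 13); Player I gets 4.
- C → Player II plays c3 (best of 8, 8, 10); Player I gets 4.
- D → Player II plays c1 (best of 11, 2, 1); Player I gets 9.
Player I's induced payoffs are 11, 4, 4, 9, so Player I commits to A. Subgame-perfect outcome: (A, c2) with payoffs (11, 7).

(A, c2)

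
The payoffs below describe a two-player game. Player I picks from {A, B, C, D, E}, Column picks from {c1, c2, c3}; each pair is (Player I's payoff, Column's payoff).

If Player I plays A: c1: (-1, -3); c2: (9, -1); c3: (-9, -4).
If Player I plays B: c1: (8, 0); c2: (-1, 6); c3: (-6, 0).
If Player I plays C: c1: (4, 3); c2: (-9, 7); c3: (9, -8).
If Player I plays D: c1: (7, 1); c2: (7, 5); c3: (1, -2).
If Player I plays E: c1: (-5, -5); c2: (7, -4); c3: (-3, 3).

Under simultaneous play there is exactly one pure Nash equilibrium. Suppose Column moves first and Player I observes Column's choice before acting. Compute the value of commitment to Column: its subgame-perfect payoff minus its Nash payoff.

Backward induction with Column moving first.
- c1 → Player I plays B (best of -1, 8, 4, 7, -5); Column gets 0.
- c2 → Player I plays A (best of 9, -1, -9, 7, 7); Column gets -1.
- c3 → Player I plays C (best of -9, -6, 9, 1, -3); Column gets -8.
Column's induced payoffs are 0, -1, -8, so Column commits to c1. Subgame-perfect outcome: (B, c1) with payoffs (8, 0).
Under simultaneous play:
Player I's best replies: c1→B; c2→A; c3→C.
Column's best replies: A→c2; B→c2; C→c2; D→c2; E→c3.
Only (A, c2) has each player best-responding; Nash payoffs (9, -1).
Column's commitment gain: 0 − -1 = 1.

1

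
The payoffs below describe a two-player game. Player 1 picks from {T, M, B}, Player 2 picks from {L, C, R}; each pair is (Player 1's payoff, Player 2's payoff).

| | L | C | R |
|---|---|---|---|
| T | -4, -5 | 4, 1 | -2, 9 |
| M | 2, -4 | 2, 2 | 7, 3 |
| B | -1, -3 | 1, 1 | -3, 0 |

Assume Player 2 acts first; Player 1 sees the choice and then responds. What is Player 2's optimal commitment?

Backward induction with Player 2 moving first.
- L: Player 1 compares -4, 2, -1 and picks M; Player 2 would get -4.
- C: Player 1 compares 4, 2, 1 and picks T; Player 2 would get 1.
- R: Player 1 compares -2, 7, -3 and picks M; Player 2 would get 3.
Player 2's induced payoffs are -4, 1, 3, so Player 2 commits to R. Subgame-perfect outcome: (M, R) with payoffs (7, 3).

R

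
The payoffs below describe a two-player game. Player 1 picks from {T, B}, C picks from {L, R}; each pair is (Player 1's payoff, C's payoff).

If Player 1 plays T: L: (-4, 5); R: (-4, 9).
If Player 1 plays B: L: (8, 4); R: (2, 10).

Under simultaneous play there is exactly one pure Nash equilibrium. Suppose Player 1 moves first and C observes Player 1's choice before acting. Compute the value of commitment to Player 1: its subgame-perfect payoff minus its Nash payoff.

0

C best-responds to each possible Player 1 move:
- T → C plays R (best of 5, 9); Player 1 gets -4.
- B → C plays R (best of 4, 10); Player 1 gets 2.
Among -4, 2, the best is 2 at B. Subgame-perfect outcome: (B, R) with payoffs (2, 10).
For the simultaneous game, intersect best replies.
Player 1's best replies: L→B; R→B.
C's best replies: T→R; B→R.
Only (B, R) has each player best-responding; Nash payoffs (2, 10).
Player 1's commitment gain: 2 − 2 = 0.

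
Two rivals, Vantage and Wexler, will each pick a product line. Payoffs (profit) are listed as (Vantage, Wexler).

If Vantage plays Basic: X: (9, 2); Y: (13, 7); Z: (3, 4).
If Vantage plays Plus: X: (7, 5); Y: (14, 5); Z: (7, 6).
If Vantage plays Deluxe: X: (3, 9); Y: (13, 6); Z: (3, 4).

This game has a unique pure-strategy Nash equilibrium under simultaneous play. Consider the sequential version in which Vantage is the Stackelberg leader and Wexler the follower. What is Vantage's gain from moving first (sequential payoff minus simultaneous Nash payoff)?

Wexler best-responds to each possible Vantage move:
- Basic: Wexler compares 2, 7, 4 and picks Y; Vantage would get 13.
- Plus: Wexler compares 5, 5, 6 and picks Z; Vantage would get 7.
- Deluxe: Wexler compares 9, 6, 4 and picks X; Vantage would get 3.
Maximizing over 13, 7, 3, Vantage chooses Basic. Subgame-perfect outcome: (Basic, Y) with payoffs (13, 7).
Under simultaneous play:
Vantage's best replies: X→Basic; Y→Plus; Z→Plus.
Wexler's best replies: Basic→Y; Plus→Z; Deluxe→X.
The unique mutual best reply is (Plus, Z), giving (7, 6).
Vantage's commitment gain: 13 − 7 = 6.

6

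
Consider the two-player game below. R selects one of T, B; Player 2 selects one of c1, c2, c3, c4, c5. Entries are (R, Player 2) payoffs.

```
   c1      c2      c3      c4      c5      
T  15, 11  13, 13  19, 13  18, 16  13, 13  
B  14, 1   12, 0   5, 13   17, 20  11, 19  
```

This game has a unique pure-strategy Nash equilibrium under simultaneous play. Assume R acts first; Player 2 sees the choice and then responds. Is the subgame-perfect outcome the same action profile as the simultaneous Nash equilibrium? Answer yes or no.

Backward induction with R moving first.
- T: Player 2 compares 11, 13, 13, 16, 13 and picks c4; R would get 18.
- B: Player 2 compares 1, 0, 13, 20, 19 and picks c4; R would get 17.
Maximizing over 18, 17, R chooses T. Subgame-perfect outcome: (T, c4) with payoffs (18, 16).
Now find the simultaneous Nash equilibrium.
R's best replies: c1→T; c2→T; c3→T; c4→T; c5→T.
Player 2's best replies: T→c4; B→c4.
Only (T, c4) has each player best-responding; Nash payoffs (18, 16).
Sequential outcome (T, c4) coincides with the Nash profile (T, c4).

yes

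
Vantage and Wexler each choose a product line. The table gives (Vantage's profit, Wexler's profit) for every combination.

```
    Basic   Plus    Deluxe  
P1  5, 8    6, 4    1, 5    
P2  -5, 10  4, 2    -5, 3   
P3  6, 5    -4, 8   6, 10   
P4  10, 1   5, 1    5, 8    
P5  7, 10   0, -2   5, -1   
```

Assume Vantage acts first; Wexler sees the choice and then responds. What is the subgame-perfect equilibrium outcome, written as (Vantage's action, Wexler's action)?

Solve by backward induction (Vantage leads).
- P1 → Wexler plays Basic (best of 8, 4, 5); Vantage gets 5.
- P2 → Wexler plays Basic (best of 10, 2, 3); Vantage gets -5.
- P3 → Wexler plays Deluxe (best of 5, 8, 10); Vantage gets 6.
- P4 → Wexler plays Deluxe (best of 1, 1, 8); Vantage gets 5.
- P5 → Wexler plays Basic (best of 10, -2, -1); Vantage gets 7.
Maximizing over 5, -5, 6, 5, 7, Vantage chooses P5. Subgame-perfect outcome: (P5, Basic) with payoffs (7, 10).

(P5, Basic)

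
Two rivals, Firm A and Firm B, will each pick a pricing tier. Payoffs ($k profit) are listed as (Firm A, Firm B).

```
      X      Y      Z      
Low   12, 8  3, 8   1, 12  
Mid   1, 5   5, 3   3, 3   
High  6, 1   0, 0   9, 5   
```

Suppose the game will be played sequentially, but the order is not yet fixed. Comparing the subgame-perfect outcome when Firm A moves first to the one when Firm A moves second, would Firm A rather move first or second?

If Firm A leads: Firm B's best replies are Low→Z, Mid→X, High→Z; Firm A's induced payoffs 1, 1, 9; outcome (High, Z), payoffs (9, 5).
If Firm B leads: Firm A's best replies are X→Low, Y→Mid, Z→High; Firm B's induced payoffs 8, 3, 5; outcome (Low, X), payoffs (12, 8).
Firm A gets 9 moving first and 12 moving second, so Firm A prefers to move second.

second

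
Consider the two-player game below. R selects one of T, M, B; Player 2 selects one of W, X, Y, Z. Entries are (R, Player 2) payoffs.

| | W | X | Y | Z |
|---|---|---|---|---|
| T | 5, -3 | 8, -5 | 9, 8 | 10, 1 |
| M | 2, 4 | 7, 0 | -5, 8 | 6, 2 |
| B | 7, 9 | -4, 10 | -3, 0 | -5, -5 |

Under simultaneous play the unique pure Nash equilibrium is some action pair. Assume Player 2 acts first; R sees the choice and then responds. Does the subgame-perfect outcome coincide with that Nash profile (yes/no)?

no

R best-responds to each possible Player 2 move:
- W → R plays B (best of 5, 2, 7); Player 2 gets 9.
- X → R plays T (best of 8, 7, -4); Player 2 gets -5.
- Y → R plays T (best of 9, -5, -3); Player 2 gets 8.
- Z → R plays T (best of 10, 6, -5); Player 2 gets 1.
Maximizing over 9, -5, 8, 1, Player 2 chooses W. Subgame-perfect outcome: (B, W) with payoffs (7, 9).
For the simultaneous game, intersect best replies.
R's best replies: W→B; X→T; Y→T; Z→T.
Player 2's best replies: T→Y; M→Y; B→X.
The unique mutual best reply is (T, Y), giving (9, 8).
Sequential outcome (B, W) differs from the Nash profile (T, Y).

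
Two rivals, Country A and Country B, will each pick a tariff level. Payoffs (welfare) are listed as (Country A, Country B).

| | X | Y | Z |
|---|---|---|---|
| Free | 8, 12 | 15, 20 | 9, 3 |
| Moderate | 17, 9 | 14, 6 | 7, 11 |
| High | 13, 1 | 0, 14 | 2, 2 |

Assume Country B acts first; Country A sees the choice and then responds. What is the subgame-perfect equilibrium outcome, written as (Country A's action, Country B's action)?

(Free, Y)

Backward induction with Country B moving first.
- X: Country A compares 8, 17, 13 and picks Moderate; Country B would get 9.
- Y: Country A compares 15, 14, 0 and picks Free; Country B would get 20.
- Z: Country A compares 9, 7, 2 and picks Free; Country B would get 3.
Among 9, 20, 3, the best is 20 at Y. Subgame-perfect outcome: (Free, Y) with payoffs (15, 20).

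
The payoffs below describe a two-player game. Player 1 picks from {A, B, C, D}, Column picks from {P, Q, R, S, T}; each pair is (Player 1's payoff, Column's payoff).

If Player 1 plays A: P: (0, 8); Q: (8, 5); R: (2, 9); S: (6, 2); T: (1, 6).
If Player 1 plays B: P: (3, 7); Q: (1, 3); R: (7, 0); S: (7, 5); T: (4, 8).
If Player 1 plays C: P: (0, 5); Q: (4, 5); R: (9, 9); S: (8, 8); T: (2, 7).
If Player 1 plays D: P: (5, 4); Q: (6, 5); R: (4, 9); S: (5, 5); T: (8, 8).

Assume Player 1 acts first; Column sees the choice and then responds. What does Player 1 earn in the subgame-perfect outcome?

Work backward from Column's decision.
- A → Column plays R (best of 8, 5, 9, 2, 6); Player 1 gets 2.
- B → Column plays T (best of 7, 3, 0, 5, 8); Player 1 gets 4.
- C → Column plays R (best of 5, 5, 9, 8, 7); Player 1 gets 9.
- D → Column plays R (best of 4, 5, 9, 5, 8); Player 1 gets 4.
Maximizing over 2, 4, 9, 4, Player 1 chooses C. Subgame-perfect outcome: (C, R) with payoffs (9, 9).

9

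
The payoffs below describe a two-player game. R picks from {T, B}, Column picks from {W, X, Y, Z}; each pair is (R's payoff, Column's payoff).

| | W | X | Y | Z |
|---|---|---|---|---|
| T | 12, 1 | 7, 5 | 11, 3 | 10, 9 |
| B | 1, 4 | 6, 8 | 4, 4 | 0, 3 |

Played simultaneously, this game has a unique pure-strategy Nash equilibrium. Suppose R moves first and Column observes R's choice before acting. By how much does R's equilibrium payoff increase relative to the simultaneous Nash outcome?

0

Column best-responds to each possible R move:
- T → Column plays Z (best of 1, 5, 3, 9); R gets 10.
- B → Column plays X (best of 4, 8, 4, 3); R gets 6.
Maximizing over 10, 6, R chooses T. Subgame-perfect outcome: (T, Z) with payoffs (10, 9).
Under simultaneous play:
R's best replies: W→T; X→T; Y→T; Z→T.
Column's best replies: T→Z; B→X.
Only (T, Z) has each player best-responding; Nash payoffs (10, 9).
R's commitment gain: 10 − 10 = 0.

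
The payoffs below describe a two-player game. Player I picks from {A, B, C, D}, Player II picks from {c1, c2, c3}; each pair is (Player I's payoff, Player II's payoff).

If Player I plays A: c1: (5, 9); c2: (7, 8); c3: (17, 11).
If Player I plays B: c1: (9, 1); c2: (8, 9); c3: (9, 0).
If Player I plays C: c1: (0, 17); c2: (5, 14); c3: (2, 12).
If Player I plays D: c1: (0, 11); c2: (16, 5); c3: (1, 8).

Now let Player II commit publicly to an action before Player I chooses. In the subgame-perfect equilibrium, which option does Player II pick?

c3

Backward induction with Player II moving first.
- c1: Player I compares 5, 9, 0, 0 and picks B; Player II would get 1.
- c2: Player I compares 7, 8, 5, 16 and picks D; Player II would get 5.
- c3: Player I compares 17, 9, 2, 1 and picks A; Player II would get 11.
Among 1, 5, 11, the best is 11 at c3. Subgame-perfect outcome: (A, c3) with payoffs (17, 11).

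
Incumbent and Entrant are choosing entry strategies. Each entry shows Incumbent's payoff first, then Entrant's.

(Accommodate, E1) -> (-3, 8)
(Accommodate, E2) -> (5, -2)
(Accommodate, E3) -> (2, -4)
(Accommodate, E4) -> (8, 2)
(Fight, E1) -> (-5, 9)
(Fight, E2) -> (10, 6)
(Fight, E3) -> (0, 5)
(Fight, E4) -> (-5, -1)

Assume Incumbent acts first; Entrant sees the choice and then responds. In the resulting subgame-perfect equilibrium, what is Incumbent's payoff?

Solve by backward induction (Incumbent leads).
- Accommodate: BR = E1, leader payoff -3.
- Fight: BR = E1, leader payoff -5.
Maximizing over -3, -5, Incumbent chooses Accommodate. Subgame-perfect outcome: (Accommodate, E1) with payoffs (-3, 8).

-3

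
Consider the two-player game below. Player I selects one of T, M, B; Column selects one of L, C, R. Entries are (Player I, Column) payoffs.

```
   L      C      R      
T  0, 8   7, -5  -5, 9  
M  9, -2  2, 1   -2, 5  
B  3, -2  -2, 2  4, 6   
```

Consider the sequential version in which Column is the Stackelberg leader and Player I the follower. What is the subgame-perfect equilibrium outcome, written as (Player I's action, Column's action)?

(B, R)

Solve by backward induction (Column leads).
- L → Player I plays M (best of 0, 9, 3); Column gets -2.
- C → Player I plays T (best of 7, 2, -2); Column gets -5.
- R → Player I plays B (best of -5, -2, 4); Column gets 6.
Column's induced payoffs are -2, -5, 6, so Column commits to R. Subgame-perfect outcome: (B, R) with payoffs (4, 6).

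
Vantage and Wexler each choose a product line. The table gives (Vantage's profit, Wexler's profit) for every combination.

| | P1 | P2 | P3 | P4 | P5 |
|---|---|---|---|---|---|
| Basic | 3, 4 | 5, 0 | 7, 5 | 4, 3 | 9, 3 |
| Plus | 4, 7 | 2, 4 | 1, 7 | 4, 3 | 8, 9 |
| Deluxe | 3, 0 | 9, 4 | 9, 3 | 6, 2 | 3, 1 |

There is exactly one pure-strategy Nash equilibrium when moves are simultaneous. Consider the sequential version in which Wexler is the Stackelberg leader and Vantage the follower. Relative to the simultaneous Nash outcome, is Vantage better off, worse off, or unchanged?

worse off

Solve by backward induction (Wexler leads).
- P1: Vantage compares 3, 4, 3 and picks Plus; Wexler would get 7.
- P2: Vantage compares 5, 2, 9 and picks Deluxe; Wexler would get 4.
- P3: Vantage compares 7, 1, 9 and picks Deluxe; Wexler would get 3.
- P4: Vantage compares 4, 4, 6 and picks Deluxe; Wexler would get 2.
- P5: Vantage compares 9, 8, 3 and picks Basic; Wexler would get 3.
Wexler's induced payoffs are 7, 4, 3, 2, 3, so Wexler commits to P1. Subgame-perfect outcome: (Plus, P1) with payoffs (4, 7).
Now find the simultaneous Nash equilibrium.
Vantage's best replies: P1→Plus; P2→Deluxe; P3→Deluxe; P4→Deluxe; P5→Basic.
Wexler's best replies: Basic→P3; Plus→P5; Deluxe→P2.
Only (Deluxe, P2) has each player best-responding; Nash payoffs (9, 4).
Vantage earns 4 sequentially versus 9 at the Nash outcome: worse off.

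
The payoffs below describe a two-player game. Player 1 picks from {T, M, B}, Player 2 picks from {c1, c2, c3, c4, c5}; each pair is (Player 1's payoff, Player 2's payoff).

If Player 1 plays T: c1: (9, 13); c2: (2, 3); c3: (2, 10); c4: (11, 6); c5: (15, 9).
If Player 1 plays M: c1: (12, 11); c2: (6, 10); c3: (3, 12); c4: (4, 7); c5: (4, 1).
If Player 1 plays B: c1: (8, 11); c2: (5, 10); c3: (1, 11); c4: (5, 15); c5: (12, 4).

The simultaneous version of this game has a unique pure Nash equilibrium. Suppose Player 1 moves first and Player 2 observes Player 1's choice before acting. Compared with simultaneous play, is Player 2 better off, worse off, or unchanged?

Player 2 best-responds to each possible Player 1 move:
- T: Player 2 compares 13, 3, 10, 6, 9 and picks c1; Player 1 would get 9.
- M: Player 2 compares 11, 10, 12, 7, 1 and picks c3; Player 1 would get 3.
- B: Player 2 compares 11, 10, 11, 15, 4 and picks c4; Player 1 would get 5.
Maximizing over 9, 3, 5, Player 1 chooses T. Subgame-perfect outcome: (T, c1) with payoffs (9, 13).
Under simultaneous play:
Player 1's best replies: c1→M; c2→M; c3→M; c4→T; c5→T.
Player 2's best replies: T→c1; M→c3; B→c4.
Only (M, c3) has each player best-responding; Nash payoffs (3, 12).
Player 2 earns 13 sequentially versus 12 at the Nash outcome: better off.

better off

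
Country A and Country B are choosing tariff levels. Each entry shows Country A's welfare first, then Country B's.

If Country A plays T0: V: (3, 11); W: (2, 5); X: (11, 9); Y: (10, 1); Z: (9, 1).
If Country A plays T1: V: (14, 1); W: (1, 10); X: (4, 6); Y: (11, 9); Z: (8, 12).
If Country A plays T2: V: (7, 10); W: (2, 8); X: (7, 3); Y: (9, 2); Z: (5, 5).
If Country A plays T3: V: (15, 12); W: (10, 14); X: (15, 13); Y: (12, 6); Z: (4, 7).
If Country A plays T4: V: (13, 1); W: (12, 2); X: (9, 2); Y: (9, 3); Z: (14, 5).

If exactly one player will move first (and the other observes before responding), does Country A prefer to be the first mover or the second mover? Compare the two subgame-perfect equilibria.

If Country A leads: Country B's best replies are T0→V, T1→Z, T2→V, T3→W, T4→Z; Country A's induced payoffs 3, 8, 7, 10, 14; outcome (T4, Z), payoffs (14, 5).
If Country B leads: Country A's best replies are V→T3, W→T4, X→T3, Y→T3, Z→T4; Country B's induced payoffs 12, 2, 13, 6, 5; outcome (T3, X), payoffs (15, 13).
Country A gets 14 moving first and 15 moving second, so Country A prefers to move second.

second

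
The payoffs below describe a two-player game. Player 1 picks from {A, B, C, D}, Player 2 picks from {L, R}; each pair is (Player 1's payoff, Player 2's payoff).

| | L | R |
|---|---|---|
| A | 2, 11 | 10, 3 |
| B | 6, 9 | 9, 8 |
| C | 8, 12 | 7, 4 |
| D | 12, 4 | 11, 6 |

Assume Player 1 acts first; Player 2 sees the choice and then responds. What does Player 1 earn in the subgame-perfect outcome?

Player 2 best-responds to each possible Player 1 move:
- A: BR = L, leader payoff 2.
- B: BR = L, leader payoff 6.
- C: BR = L, leader payoff 8.
- D: BR = R, leader payoff 11.
Maximizing over 2, 6, 8, 11, Player 1 chooses D. Subgame-perfect outcome: (D, R) with payoffs (11, 6).

11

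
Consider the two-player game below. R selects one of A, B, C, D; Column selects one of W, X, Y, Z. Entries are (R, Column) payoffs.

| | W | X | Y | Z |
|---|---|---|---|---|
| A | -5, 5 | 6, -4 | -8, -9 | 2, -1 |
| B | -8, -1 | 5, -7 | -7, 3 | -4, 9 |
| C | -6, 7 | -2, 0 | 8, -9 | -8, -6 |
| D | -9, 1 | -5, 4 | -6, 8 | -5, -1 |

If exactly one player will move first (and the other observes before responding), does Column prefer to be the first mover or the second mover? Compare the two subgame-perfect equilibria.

If R leads: Column's best replies are A→W, B→Z, C→W, D→Y; R's induced payoffs -5, -4, -6, -6; outcome (B, Z), payoffs (-4, 9).
If Column leads: R's best replies are W→A, X→A, Y→C, Z→A; Column's induced payoffs 5, -4, -9, -1; outcome (A, W), payoffs (-5, 5).
Column gets 5 moving first and 9 moving second, so Column prefers to move second.

second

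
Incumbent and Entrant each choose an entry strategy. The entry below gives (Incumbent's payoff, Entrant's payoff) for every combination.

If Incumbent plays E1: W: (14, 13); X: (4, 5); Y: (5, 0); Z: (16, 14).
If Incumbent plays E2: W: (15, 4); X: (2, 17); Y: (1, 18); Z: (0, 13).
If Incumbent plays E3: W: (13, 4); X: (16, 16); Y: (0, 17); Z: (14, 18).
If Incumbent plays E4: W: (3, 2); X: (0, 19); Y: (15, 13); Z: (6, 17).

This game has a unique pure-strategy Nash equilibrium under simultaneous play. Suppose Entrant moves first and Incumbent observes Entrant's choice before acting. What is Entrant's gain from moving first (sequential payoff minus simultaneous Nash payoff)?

2

Backward induction with Entrant moving first.
- W → Incumbent plays E2 (best of 14, 15, 13, 3); Entrant gets 4.
- X → Incumbent plays E3 (best of 4, 2, 16, 0); Entrant gets 16.
- Y → Incumbent plays E4 (best of 5, 1, 0, 15); Entrant gets 13.
- Z → Incumbent plays E1 (best of 16, 0, 14, 6); Entrant gets 14.
Among 4, 16, 13, 14, the best is 16 at X. Subgame-perfect outcome: (E3, X) with payoffs (16, 16).
For the simultaneous game, intersect best replies.
Incumbent's best replies: W→E2; X→E3; Y→E4; Z→E1.
Entrant's best replies: E1→Z; E2→Y; E3→Z; E4→X.
Only (E1, Z) has each player best-responding; Nash payoffs (16, 14).
Entrant's commitment gain: 16 − 14 = 2.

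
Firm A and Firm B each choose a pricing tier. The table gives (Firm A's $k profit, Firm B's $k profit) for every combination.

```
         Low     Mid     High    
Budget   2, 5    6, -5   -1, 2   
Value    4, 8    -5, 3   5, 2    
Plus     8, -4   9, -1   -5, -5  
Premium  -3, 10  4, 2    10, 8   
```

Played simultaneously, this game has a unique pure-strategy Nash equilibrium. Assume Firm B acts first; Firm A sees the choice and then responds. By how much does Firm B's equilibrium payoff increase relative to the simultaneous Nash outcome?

9

Solve by backward induction (Firm B leads).
- Low → Firm A plays Plus (best of 2, 4, 8, -3); Firm B gets -4.
- Mid → Firm A plays Plus (best of 6, -5, 9, 4); Firm B gets -1.
- High → Firm A plays Premium (best of -1, 5, -5, 10); Firm B gets 8.
Among -4, -1, 8, the best is 8 at High. Subgame-perfect outcome: (Premium, High) with payoffs (10, 8).
Now find the simultaneous Nash equilibrium.
Firm A's best replies: Low→Plus; Mid→Plus; High→Premium.
Firm B's best replies: Budget→Low; Value→Low; Plus→Mid; Premium→Low.
The unique mutual best reply is (Plus, Mid), giving (9, -1).
Firm B's commitment gain: 8 − -1 = 9.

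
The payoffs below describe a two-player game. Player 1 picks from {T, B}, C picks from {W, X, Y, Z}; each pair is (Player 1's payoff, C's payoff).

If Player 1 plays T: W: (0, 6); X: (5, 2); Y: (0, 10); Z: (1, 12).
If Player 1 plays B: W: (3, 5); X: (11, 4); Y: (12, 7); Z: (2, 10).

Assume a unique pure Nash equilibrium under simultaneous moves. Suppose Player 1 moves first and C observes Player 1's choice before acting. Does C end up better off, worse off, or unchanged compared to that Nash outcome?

C best-responds to each possible Player 1 move:
- T: C compares 6, 2, 10, 12 and picks Z; Player 1 would get 1.
- B: C compares 5, 4, 7, 10 and picks Z; Player 1 would get 2.
Player 1's induced payoffs are 1, 2, so Player 1 commits to B. Subgame-perfect outcome: (B, Z) with payoffs (2, 10).
Under simultaneous play:
Player 1's best replies: W→B; X→B; Y→B; Z→B.
C's best replies: T→Z; B→Z.
The unique mutual best reply is (B, Z), giving (2, 10).
C earns 10 sequentially versus 10 at the Nash outcome: unchanged.

unchanged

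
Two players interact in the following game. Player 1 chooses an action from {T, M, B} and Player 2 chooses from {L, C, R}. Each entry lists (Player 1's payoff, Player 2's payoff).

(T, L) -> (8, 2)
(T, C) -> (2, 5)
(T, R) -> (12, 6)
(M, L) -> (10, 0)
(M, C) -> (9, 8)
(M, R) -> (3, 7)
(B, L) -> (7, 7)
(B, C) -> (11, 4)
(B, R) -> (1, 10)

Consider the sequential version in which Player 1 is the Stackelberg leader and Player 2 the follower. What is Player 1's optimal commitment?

Player 2 best-responds to each possible Player 1 move:
- T: Player 2 compares 2, 5, 6 and picks R; Player 1 would get 12.
- M: Player 2 compares 0, 8, 7 and picks C; Player 1 would get 9.
- B: Player 2 compares 7, 4, 10 and picks R; Player 1 would get 1.
Player 1's induced payoffs are 12, 9, 1, so Player 1 commits to T. Subgame-perfect outcome: (T, R) with payoffs (12, 6).

T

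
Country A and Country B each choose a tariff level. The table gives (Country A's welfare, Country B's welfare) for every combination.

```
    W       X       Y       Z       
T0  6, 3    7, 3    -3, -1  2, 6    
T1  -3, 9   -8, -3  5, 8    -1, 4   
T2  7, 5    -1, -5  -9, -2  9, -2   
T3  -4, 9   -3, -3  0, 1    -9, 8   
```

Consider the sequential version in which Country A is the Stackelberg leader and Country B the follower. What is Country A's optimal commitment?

T2

Backward induction with Country A moving first.
- T0: Country B compares 3, 3, -1, 6 and picks Z; Country A would get 2.
- T1: Country B compares 9, -3, 8, 4 and picks W; Country A would get -3.
- T2: Country B compares 5, -5, -2, -2 and picks W; Country A would get 7.
- T3: Country B compares 9, -3, 1, 8 and picks W; Country A would get -4.
Maximizing over 2, -3, 7, -4, Country A chooses T2. Subgame-perfect outcome: (T2, W) with payoffs (7, 5).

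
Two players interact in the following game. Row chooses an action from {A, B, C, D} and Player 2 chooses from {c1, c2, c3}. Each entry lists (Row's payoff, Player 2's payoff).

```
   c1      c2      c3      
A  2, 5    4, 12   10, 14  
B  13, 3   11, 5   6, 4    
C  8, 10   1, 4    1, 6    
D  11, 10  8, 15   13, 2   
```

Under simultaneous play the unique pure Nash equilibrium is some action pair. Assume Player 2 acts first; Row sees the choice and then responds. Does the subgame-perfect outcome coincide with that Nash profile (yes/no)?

Solve by backward induction (Player 2 leads).
- c1 → Row plays B (best of 2, 13, 8, 11); Player 2 gets 3.
- c2 → Row plays B (best of 4, 11, 1, 8); Player 2 gets 5.
- c3 → Row plays D (best of 10, 6, 1, 13); Player 2 gets 2.
Player 2's induced payoffs are 3, 5, 2, so Player 2 commits to c2. Subgame-perfect outcome: (B, c2) with payoffs (11, 5).
Under simultaneous play:
Row's best replies: c1→B; c2→B; c3→D.
Player 2's best replies: A→c3; B→c2; C→c1; D→c2.
Only (B, c2) has each player best-responding; Nash payoffs (11, 5).
Sequential outcome (B, c2) coincides with the Nash profile (B, c2).

yes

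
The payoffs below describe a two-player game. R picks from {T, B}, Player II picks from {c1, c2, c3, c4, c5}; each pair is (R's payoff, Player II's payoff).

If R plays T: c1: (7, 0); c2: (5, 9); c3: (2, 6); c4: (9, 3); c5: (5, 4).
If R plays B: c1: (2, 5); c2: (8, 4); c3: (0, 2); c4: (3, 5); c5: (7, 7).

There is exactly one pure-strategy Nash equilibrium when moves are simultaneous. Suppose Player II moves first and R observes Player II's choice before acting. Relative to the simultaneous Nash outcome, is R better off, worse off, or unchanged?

unchanged

Work backward from R's decision.
- c1 → R plays T (best of 7, 2); Player II gets 0.
- c2 → R plays B (best of 5, 8); Player II gets 4.
- c3 → R plays T (best of 2, 0); Player II gets 6.
- c4 → R plays T (best of 9, 3); Player II gets 3.
- c5 → R plays B (best of 5, 7); Player II gets 7.
Player II's induced payoffs are 0, 4, 6, 3, 7, so Player II commits to c5. Subgame-perfect outcome: (B, c5) with payoffs (7, 7).
For the simultaneous game, intersect best replies.
R's best replies: c1→T; c2→B; c3→T; c4→T; c5→B.
Player II's best replies: T→c2; B→c5.
The unique mutual best reply is (B, c5), giving (7, 7).
R earns 7 sequentially versus 7 at the Nash outcome: unchanged.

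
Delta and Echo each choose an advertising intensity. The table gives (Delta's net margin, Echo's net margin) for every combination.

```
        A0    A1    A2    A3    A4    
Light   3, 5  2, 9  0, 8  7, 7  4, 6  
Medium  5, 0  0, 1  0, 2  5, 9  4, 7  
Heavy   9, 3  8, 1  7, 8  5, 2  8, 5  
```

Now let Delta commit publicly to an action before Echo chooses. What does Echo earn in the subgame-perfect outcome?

Work backward from Echo's decision.
- Light → Echo plays A1 (best of 5, 9, 8, 7, 6); Delta gets 2.
- Medium → Echo plays A3 (best of 0, 1, 2, 9, 7); Delta gets 5.
- Heavy → Echo plays A2 (best of 3, 1, 8, 2, 5); Delta gets 7.
Maximizing over 2, 5, 7, Delta chooses Heavy. Subgame-perfect outcome: (Heavy, A2) with payoffs (7, 8).

8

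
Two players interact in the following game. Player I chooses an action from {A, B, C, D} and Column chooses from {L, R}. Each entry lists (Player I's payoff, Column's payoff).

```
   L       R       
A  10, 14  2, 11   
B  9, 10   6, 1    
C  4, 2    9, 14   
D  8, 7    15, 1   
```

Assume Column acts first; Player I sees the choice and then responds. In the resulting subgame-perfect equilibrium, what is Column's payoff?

14

Work backward from Player I's decision.
- L: BR = A, leader payoff 14.
- R: BR = D, leader payoff 1.
Maximizing over 14, 1, Column chooses L. Subgame-perfect outcome: (A, L) with payoffs (10, 14).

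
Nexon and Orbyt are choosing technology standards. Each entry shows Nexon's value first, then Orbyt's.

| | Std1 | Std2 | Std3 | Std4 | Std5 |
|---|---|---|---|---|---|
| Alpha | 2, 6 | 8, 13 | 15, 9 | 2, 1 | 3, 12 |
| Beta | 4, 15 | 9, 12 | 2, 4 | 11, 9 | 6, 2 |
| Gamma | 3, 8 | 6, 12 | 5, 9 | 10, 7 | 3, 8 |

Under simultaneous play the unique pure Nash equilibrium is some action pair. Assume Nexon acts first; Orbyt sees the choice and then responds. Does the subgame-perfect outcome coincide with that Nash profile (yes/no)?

Backward induction with Nexon moving first.
- Alpha → Orbyt plays Std2 (best of 6, 13, 9, 1, 12); Nexon gets 8.
- Beta → Orbyt plays Std1 (best of 15, 12, 4, 9, 2); Nexon gets 4.
- Gamma → Orbyt plays Std2 (best of 8, 12, 9, 7, 8); Nexon gets 6.
Maximizing over 8, 4, 6, Nexon chooses Alpha. Subgame-perfect outcome: (Alpha, Std2) with payoffs (8, 13).
Under simultaneous play:
Nexon's best replies: Std1→Beta; Std2→Beta; Std3→Alpha; Std4→Beta; Std5→Beta.
Orbyt's best replies: Alpha→Std2; Beta→Std1; Gamma→Std2.
Only (Beta, Std1) has each player best-responding; Nash payoffs (4, 15).
Sequential outcome (Alpha, Std2) differs from the Nash profile (Beta, Std1).

no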